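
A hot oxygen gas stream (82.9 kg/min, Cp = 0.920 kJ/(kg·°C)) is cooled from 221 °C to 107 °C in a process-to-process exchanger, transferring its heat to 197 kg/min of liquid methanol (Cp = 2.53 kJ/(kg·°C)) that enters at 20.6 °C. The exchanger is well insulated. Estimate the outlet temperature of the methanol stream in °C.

Heat released by hot stream: Q = 82.9 × 0.920 × (221 − 107) = 8694.6 kJ/min
Energy balance on cold side (adiabatic exchanger): Q = ṁ_c·Cp_c·(T_c,out − T_c,in)
T_c,out = 20.6 + 8694.6/(197 × 2.53) = 38.045 °C

T_c,out = 38.0 °C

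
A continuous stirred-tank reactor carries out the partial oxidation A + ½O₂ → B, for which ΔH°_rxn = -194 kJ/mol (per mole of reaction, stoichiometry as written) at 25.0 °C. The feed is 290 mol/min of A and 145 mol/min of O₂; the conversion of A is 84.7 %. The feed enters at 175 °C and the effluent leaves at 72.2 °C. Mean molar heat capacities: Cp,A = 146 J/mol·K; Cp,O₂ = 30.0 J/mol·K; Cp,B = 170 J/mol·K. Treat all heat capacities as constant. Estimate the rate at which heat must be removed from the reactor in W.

Extent of reaction ξ = 0.847 × 290 = 245.63 mol/min
Reaction term: ξ·ΔH°_rxn = 245.63 × -194 = -47652 kJ/min
Sensible, feed 175→25 °C: -7003.5 kJ/min
Outlet flows (mol/min): A 44.37, O₂ 22.185, B 245.63
Sensible, products 25→72.2 °C: 2308.1 kJ/min
Q = ΔH = -52348 kJ/min = -872.46 kW
Heat removed = 872460 W

Q_out = 872000 W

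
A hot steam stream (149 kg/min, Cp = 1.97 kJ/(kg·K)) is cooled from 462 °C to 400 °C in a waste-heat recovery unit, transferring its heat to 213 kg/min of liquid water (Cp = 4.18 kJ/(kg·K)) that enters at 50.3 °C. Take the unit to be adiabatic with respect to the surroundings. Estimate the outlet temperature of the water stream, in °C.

T_c,out = 70.7 °C

Heat released by hot stream: Q = 149 × 1.97 × (462 − 400) = 18199 kJ/min
Energy balance on cold side (adiabatic exchanger): Q = ṁ_c·Cp_c·(T_c,out − T_c,in)
T_c,out = 50.3 + 18199/(213 × 4.18) = 70.74 °C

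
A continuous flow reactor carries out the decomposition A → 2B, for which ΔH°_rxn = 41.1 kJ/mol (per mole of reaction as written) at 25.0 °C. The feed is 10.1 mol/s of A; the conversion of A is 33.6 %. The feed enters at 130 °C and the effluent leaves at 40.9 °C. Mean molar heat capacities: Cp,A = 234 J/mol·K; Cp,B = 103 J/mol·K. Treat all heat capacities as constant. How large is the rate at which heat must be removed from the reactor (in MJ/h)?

Extent of reaction ξ = 0.336 × 10.1 = 3.3936 mol/s
Reaction term: ξ·ΔH°_rxn = 3.3936 × 41.1 = 139.48 kJ/s
Sensible, feed 130→25 °C: -248.16 kJ/s
Outlet flows (mol/s): A 6.7064, B 6.7872
Sensible, products 25→40.9 °C: 36.067 kJ/s
Q = ΔH = -72.613 kJ/s = -72.613 kW
Heat removed = 261.41 MJ/h

Q_out = 261 MJ/h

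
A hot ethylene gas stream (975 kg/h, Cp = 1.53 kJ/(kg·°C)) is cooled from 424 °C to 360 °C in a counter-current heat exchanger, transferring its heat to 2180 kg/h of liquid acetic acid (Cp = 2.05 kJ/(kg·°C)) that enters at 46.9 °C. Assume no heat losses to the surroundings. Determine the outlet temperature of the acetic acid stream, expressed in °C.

T_c,out = 68.3 °C

Heat released by hot stream: Q = 975 × 1.53 × (424 − 360) = 95472 kJ/h
Energy balance on cold side (adiabatic exchanger): Q = ṁ_c·Cp_c·(T_c,out − T_c,in)
T_c,out = 46.9 + 95472/(2180 × 2.05) = 68.263 °C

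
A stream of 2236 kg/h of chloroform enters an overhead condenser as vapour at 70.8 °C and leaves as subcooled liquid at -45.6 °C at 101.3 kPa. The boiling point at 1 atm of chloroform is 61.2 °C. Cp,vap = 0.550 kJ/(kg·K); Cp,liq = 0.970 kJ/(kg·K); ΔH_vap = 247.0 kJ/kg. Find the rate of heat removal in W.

Q_c = 221000 W

vapour 70.8→61.2 °C: -5.28 kJ/kg
condensation at 61.2 °C: -247 kJ/kg
liquid 61.2→-45.6 °C: -103.6 kJ/kg
Δh = -5.28 + -247 + -103.6 = -355.88 kJ/kg
Q = ṁ·Δh = 2236 kg/h × -355.88 kJ/kg = -795740 kJ/h
|Q| = 221.04 kW = 221040 W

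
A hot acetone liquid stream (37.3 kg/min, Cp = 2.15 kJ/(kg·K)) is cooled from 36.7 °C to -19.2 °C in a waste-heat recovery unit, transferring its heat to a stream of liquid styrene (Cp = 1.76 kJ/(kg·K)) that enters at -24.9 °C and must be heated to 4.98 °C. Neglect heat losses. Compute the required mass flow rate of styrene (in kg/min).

Heat released by hot stream: Q = 37.3 × 2.15 × (36.7 − -19.2) = 4482.9 kJ/min
Energy balance on cold side (adiabatic exchanger): Q = ṁ_c·Cp_c·(T_c,out − T_c,in)
ṁ_c = 4482.9 / [1.76 × (4.98 − -24.9)] = 85.244 kg/min

ṁ_c = 85.2 kg/min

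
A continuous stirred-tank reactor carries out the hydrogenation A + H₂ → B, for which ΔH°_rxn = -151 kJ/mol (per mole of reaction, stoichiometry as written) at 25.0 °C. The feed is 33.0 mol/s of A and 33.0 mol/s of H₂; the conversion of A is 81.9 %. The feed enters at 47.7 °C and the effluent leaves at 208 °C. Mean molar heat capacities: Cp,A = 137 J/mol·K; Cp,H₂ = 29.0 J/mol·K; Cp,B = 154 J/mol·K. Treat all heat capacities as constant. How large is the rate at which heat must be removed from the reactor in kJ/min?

Q_out = 196000 kJ/min

Extent of reaction ξ = 0.819 × 33.0 = 27.027 mol/s
Reaction term: ξ·ΔH°_rxn = 27.027 × -151 = -4081.1 kJ/s
Sensible, feed 47.7→25 °C: -124.35 kJ/s
Outlet flows (mol/s): A 5.973, H₂ 5.973, B 27.027
Sensible, products 25→208 °C: 943.12 kJ/s
Q = ΔH = -3262.3 kJ/s = -3262.3 kW
Heat removed = 195740 kJ/min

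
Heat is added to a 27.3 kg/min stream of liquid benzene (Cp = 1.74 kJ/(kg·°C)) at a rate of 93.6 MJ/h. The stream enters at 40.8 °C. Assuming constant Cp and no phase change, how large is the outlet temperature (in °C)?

T_out = 73.6 °C

Q = 93.6 MJ/h = 1560 kJ/min
ΔT = Q/(ṁ·Cp) = 1560/(27.3×1.74) = 32.841 K
T_out = 40.8 + 32.841 = 73.641 °C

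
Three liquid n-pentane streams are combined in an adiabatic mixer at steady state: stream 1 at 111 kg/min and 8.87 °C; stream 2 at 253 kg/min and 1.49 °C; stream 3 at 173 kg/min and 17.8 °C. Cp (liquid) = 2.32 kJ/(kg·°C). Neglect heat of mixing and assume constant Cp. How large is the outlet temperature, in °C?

No heat crosses the boundary, so H_out = H_in.
T_out = Σ ṁᵢCp,ᵢTᵢ / Σ ṁᵢCp,ᵢ
      = 10303 / 1245.8 = 8.2699 °C

T_out = 8.27 °C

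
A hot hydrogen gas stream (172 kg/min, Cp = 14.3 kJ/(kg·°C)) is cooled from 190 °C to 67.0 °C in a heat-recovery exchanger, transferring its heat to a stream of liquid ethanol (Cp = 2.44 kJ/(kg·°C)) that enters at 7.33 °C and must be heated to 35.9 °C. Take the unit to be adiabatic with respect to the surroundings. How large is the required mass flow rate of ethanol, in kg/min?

Heat released by hot stream: Q = 172 × 14.3 × (190 − 67.0) = 302530 kJ/min
Energy balance on cold side (adiabatic exchanger): Q = ṁ_c·Cp_c·(T_c,out − T_c,in)
ṁ_c = 302530 / [2.44 × (35.9 − 7.33)] = 4339.8 kg/min

ṁ_c = 4340 kg/min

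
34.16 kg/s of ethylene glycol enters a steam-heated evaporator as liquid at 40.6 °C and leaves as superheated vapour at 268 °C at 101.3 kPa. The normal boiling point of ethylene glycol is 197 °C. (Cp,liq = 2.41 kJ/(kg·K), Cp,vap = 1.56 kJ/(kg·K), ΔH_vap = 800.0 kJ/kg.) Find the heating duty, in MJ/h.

liquid 40.6→197 °C: 376.92 kJ/kg
vaporisation at 197 °C: 800 kJ/kg
vapour 197→268 °C: 110.76 kJ/kg
Δh = 376.92 + 800 + 110.76 = 1287.7 kJ/kg
Q = ṁ·Δh = 34.16 kg/s × 1287.7 kJ/kg = 43987 kJ/s
|Q| = 43987 kW = 158350 MJ/h

Q = 158000 MJ/h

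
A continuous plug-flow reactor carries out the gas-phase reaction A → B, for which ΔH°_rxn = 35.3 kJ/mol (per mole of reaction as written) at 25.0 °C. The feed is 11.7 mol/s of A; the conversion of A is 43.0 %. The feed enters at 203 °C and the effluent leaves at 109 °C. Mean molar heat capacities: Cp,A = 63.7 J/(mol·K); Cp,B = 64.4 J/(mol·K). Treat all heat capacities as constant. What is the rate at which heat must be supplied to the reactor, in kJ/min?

Q_in = 6470 kJ/min

Extent of reaction ξ = 0.430 × 11.7 = 5.031 mol/s
Reaction term: ξ·ΔH°_rxn = 5.031 × 35.3 = 177.59 kJ/s
Sensible, feed 203→25 °C: -132.66 kJ/s
Outlet flows (mol/s): A 6.669, B 5.031
Sensible, products 25→109 °C: 62.9 kJ/s
Q = ΔH = 107.83 kJ/s = 107.83 kW
Heat supplied = 6470 kJ/min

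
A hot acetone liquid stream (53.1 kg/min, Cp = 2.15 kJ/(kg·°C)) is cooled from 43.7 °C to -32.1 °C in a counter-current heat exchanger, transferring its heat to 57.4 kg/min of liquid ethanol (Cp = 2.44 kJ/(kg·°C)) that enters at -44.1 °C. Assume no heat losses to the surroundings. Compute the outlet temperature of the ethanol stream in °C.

T_c,out = 17.7 °C

Heat released by hot stream: Q = 53.1 × 2.15 × (43.7 − -32.1) = 8653.7 kJ/min
Energy balance on cold side (adiabatic exchanger): Q = ṁ_c·Cp_c·(T_c,out − T_c,in)
T_c,out = -44.1 + 8653.7/(57.4 × 2.44) = 17.687 °C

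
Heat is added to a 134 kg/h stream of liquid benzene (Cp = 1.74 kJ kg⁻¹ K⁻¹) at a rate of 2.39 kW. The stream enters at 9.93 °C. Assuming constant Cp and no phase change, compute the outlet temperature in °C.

T_out = 46.8 °C

Q = 2.39 kW = 8604 kJ/h
ΔT = Q/(ṁ·Cp) = 8604/(134×1.74) = 36.902 K
T_out = 9.93 + 36.902 = 46.832 °C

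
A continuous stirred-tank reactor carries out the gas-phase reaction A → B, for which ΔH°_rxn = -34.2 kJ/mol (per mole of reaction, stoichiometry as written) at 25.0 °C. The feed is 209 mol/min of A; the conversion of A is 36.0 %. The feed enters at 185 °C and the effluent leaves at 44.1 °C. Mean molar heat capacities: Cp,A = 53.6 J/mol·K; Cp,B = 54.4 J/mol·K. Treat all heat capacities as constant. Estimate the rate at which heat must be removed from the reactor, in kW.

Extent of reaction ξ = 0.360 × 209 = 75.24 mol/min
Reaction term: ξ·ΔH°_rxn = 75.24 × -34.2 = -2573.2 kJ/min
Sensible, feed 185→25 °C: -1792.4 kJ/min
Outlet flows (mol/min): A 133.76, B 75.24
Sensible, products 25→44.1 °C: 215.12 kJ/min
Q = ΔH = -4150.5 kJ/min = -69.175 kW
Heat removed = 69.175 kW

Q_out = 69.2 kW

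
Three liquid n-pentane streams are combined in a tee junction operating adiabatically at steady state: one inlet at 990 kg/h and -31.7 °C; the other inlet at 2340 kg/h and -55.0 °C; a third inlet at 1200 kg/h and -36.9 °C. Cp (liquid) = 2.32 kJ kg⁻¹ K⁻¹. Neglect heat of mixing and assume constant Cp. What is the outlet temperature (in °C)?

Energy balance with Q = 0: Σ ṁᵢCp,ᵢ(T_out − Tᵢ) = 0
T_out = Σ ṁᵢCp,ᵢTᵢ / Σ ṁᵢCp,ᵢ
      = -474120 / 10510 = -45.113 °C

T_out = -45.1 °C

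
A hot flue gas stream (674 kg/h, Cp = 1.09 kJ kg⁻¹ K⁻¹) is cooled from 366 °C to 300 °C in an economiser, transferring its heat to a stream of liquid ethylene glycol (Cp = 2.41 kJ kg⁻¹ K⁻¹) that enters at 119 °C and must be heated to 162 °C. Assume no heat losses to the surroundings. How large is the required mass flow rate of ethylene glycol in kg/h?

Heat released by hot stream: Q = 674 × 1.09 × (366 − 300) = 48488 kJ/h
Energy balance on cold side (adiabatic exchanger): Q = ṁ_c·Cp_c·(T_c,out − T_c,in)
ṁ_c = 48488 / [2.41 × (162 − 119)] = 467.89 kg/h

ṁ_c = 468 kg/h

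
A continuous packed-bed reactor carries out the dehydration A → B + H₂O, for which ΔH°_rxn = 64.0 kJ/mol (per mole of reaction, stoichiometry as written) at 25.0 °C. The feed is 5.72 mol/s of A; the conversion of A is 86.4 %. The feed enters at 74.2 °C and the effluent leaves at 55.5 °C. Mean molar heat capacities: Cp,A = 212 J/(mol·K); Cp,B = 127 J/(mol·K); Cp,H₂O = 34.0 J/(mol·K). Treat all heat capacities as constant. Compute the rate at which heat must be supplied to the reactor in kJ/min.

Extent of reaction ξ = 0.864 × 5.72 = 4.9421 mol/s
Reaction term: ξ·ΔH°_rxn = 4.9421 × 64.0 = 316.29 kJ/s
Sensible, feed 74.2→25 °C: -59.662 kJ/s
Outlet flows (mol/s): A 0.77792, B 4.9421, H₂O 4.9421
Sensible, products 25→55.5 °C: 29.298 kJ/s
Q = ΔH = 285.93 kJ/s = 285.93 kW
Heat supplied = 17156 kJ/min

Q_in = 17200 kJ/min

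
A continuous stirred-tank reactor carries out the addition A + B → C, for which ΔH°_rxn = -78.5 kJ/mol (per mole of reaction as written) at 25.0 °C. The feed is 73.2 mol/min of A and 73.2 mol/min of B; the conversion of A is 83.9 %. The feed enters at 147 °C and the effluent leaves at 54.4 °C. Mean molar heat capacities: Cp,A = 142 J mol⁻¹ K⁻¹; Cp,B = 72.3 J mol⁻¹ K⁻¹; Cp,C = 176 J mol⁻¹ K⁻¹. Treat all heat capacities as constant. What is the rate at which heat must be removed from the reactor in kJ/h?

Q_out = 381000 kJ/h

Extent of reaction ξ = 0.839 × 73.2 = 61.415 mol/min
Reaction term: ξ·ΔH°_rxn = 61.415 × -78.5 = -4821.1 kJ/min
Sensible, feed 147→25 °C: -1913.8 kJ/min
Outlet flows (mol/min): A 11.785, B 11.785, C 61.415
Sensible, products 25→54.4 °C: 392.04 kJ/min
Q = ΔH = -6342.8 kJ/min = -105.71 kW
Heat removed = 380570 kJ/h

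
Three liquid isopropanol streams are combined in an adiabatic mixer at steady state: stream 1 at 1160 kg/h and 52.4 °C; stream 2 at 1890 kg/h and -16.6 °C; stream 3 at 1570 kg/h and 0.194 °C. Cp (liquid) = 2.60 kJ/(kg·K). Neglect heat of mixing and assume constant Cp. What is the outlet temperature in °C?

Adiabatic, steady state ⇒ Σ ṁᵢCp,ᵢ(T_out − Tᵢ) = 0
T_out = Σ ṁᵢCp,ᵢTᵢ / Σ ṁᵢCp,ᵢ
      = 77258 / 12012 = 6.4317 °C

T_out = 6.43 °C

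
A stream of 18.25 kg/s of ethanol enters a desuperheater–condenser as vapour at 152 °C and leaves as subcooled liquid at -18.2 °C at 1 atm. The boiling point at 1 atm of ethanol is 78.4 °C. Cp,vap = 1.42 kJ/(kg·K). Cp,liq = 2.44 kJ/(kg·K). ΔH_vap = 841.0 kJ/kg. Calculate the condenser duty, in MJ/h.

Q_c = 77600 MJ/h

vapour 152→78.4 °C: -104.51 kJ/kg
condensation at 78.4 °C: -841 kJ/kg
liquid 78.4→-18.2 °C: -235.7 kJ/kg
Δh = -104.51 + -841 + -235.7 = -1181.2 kJ/kg
Q = ṁ·Δh = 18.25 kg/s × -1181.2 kJ/kg = -21557 kJ/s
|Q| = 21557 kW = 77606 MJ/h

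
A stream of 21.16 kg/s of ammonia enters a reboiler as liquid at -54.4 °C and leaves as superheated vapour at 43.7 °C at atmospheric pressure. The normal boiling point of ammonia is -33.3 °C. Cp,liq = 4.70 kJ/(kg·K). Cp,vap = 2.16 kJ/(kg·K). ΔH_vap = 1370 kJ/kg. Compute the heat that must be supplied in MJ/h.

Q = 125000 MJ/h

liquid -54.4→-33.3 °C: 99.17 kJ/kg
vaporisation at -33.3 °C: 1370 kJ/kg
vapour -33.3→43.7 °C: 166.32 kJ/kg
Δh = 99.17 + 1370 + 166.32 = 1635.5 kJ/kg
Q = ṁ·Δh = 21.16 kg/s × 1635.5 kJ/kg = 34607 kJ/s
|Q| = 34607 kW = 124590 MJ/h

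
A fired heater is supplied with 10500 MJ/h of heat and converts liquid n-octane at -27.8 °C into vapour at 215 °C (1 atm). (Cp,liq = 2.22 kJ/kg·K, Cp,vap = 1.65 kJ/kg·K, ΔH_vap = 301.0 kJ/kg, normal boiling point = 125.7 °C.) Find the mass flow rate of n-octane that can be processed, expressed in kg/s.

Δh = 2.22×(125.7−-27.8) + 301.0 + 1.65×(215−125.7) = 789.12 kJ/kg
Q = 10500 MJ/h = 2916.7 kJ/s = 2916.7 kJ/s
ṁ = Q/Δh = 2916.7 / 789.12 = 3.6961 kg/s

ṁ = 3.70 kg/s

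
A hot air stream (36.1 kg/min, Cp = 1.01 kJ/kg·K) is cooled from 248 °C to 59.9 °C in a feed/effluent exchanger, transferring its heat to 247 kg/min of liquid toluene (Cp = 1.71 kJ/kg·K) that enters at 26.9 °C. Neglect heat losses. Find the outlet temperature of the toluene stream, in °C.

T_c,out = 43.1 °C

Heat released by hot stream: Q = 36.1 × 1.01 × (248 − 59.9) = 6858.3 kJ/min
Energy balance on cold side (adiabatic exchanger): Q = ṁ_c·Cp_c·(T_c,out − T_c,in)
T_c,out = 26.9 + 6858.3/(247 × 1.71) = 43.138 °C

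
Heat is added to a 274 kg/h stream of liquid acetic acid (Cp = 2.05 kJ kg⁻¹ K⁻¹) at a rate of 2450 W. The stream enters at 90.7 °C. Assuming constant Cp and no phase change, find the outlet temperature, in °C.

Q = 2450 W = 8820 kJ/h
ΔT = Q/(ṁ·Cp) = 8820/(274×2.05) = 15.702 K
T_out = 90.7 + 15.702 = 106.4 °C

T_out = 106 °C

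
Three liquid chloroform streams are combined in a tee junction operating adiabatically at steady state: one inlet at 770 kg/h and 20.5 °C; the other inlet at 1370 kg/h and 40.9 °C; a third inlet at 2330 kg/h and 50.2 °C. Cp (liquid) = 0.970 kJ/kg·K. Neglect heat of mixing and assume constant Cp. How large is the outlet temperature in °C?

T_out = 42.2 °C

No heat crosses the boundary, so H_out = H_in.
Σ ṁᵢCp,ᵢTᵢ = 770×0.970×20.5 + 1370×0.970×40.9 + 2330×0.970×50.2 = 183120
Σ ṁᵢCp,ᵢ = 770×0.970 + 1370×0.970 + 2330×0.970 = 4335.9
T_out = 183120 / 4335.9 = 42.234 °C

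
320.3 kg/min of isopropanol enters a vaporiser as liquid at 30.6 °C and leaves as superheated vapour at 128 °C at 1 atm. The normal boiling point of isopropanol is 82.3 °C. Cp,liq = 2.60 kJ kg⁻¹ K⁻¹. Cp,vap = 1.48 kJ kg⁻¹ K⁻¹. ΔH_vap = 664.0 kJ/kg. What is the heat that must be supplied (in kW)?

liquid 30.6→82.3 °C: 134.42 kJ/kg
vaporisation at 82.3 °C: 664 kJ/kg
vapour 82.3→128 °C: 67.636 kJ/kg
Δh = 134.42 + 664 + 67.636 = 866.06 kJ/kg
Q = ṁ·Δh = 320.3 kg/min × 866.06 kJ/kg = 277400 kJ/min
|Q| = 4623.3 kW

Q = 4620 kW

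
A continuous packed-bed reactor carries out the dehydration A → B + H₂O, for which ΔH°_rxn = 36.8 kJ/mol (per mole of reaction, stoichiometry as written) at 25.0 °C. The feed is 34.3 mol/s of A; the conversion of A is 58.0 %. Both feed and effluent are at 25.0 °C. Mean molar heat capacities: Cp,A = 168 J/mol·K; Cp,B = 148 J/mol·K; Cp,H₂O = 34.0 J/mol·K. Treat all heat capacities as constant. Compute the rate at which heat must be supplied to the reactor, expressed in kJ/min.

Q_in = 43900 kJ/min

Extent of reaction ξ = 0.580 × 34.3 = 19.894 mol/s
Reaction term: ξ·ΔH°_rxn = 19.894 × 36.8 = 732.1 kJ/s
Q = ΔH = 732.1 kJ/s = 732.1 kW
Heat supplied = 43926 kJ/min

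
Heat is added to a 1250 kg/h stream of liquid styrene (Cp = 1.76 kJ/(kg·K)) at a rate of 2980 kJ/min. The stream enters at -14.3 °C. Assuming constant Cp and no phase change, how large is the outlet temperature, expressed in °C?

T_out = 67.0 °C

Q = 2980 kJ/min = 178800 kJ/h
ΔT = Q/(ṁ·Cp) = 178800/(1250×1.76) = 81.273 K
T_out = -14.3 + 81.273 = 66.973 °C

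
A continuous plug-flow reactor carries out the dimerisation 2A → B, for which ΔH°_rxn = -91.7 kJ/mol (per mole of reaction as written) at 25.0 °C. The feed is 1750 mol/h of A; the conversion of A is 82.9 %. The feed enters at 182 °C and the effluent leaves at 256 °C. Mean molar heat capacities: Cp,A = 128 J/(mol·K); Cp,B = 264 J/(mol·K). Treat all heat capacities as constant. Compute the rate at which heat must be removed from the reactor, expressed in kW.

Q_out = 13.5 kW

Extent of reaction ξ = 0.829 × 1750 / 2 = 725.38 mol/h
Reaction term: ξ·ΔH°_rxn = 725.38 × -91.7 = -66517 kJ/h
Sensible, feed 182→25 °C: -35168 kJ/h
Outlet flows (mol/h): A 299.25, B 725.38
Sensible, products 25→256 °C: 53084 kJ/h
Q = ΔH = -48600 kJ/h = -13.5 kW
Heat removed = 13.5 kW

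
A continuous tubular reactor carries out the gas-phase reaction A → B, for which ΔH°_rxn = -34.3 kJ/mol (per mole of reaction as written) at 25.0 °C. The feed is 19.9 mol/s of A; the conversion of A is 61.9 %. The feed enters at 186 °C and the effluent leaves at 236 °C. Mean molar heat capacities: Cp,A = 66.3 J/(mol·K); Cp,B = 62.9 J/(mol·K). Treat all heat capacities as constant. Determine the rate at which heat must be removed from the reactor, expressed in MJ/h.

Extent of reaction ξ = 0.619 × 19.9 = 12.318 mol/s
Reaction term: ξ·ΔH°_rxn = 12.318 × -34.3 = -422.51 kJ/s
Sensible, feed 186→25 °C: -212.42 kJ/s
Outlet flows (mol/s): A 7.5819, B 12.318
Sensible, products 25→236 °C: 269.55 kJ/s
Q = ΔH = -365.38 kJ/s = -365.38 kW
Heat removed = 1315.4 MJ/h

Q_out = 1320 MJ/h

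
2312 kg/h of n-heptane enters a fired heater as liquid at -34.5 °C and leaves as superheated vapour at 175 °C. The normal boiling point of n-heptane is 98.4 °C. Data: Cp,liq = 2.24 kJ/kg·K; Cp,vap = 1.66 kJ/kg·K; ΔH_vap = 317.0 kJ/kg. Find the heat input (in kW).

Q = 476 kW

liquid -34.5→98.4 °C: 297.7 kJ/kg
vaporisation at 98.4 °C: 317 kJ/kg
vapour 98.4→175 °C: 127.16 kJ/kg
Δh = 297.7 + 317 + 127.16 = 741.85 kJ/kg
Q = ṁ·Δh = 2312 kg/h × 741.85 kJ/kg = 1.7152e+06 kJ/h
|Q| = 476.43 kW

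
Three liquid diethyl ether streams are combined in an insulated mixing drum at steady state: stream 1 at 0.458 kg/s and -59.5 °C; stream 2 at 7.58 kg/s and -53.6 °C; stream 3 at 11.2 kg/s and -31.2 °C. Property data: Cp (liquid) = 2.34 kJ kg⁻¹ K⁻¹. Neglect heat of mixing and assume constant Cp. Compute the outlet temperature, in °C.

T_out = -40.7 °C

Adiabatic, steady state ⇒ Σ ṁᵢCp,ᵢ(T_out − Tᵢ) = 0
T_out = Σ ṁᵢCp,ᵢTᵢ / Σ ṁᵢCp,ᵢ
      = -1832.2 / 45.017 = -40.7 °C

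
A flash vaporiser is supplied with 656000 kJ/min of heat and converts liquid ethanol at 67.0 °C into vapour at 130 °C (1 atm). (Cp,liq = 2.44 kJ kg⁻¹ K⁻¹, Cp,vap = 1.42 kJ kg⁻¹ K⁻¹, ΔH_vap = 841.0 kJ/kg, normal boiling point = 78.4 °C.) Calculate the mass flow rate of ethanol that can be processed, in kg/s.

ṁ = 11.6 kg/s

Δh = 2.44×(78.4−67.0) + 841.0 + 1.42×(130−78.4) = 942.09 kJ/kg
Q = 656000 kJ/min = 10933 kJ/s = 10933 kJ/s
ṁ = Q/Δh = 10933 / 942.09 = 11.605 kg/s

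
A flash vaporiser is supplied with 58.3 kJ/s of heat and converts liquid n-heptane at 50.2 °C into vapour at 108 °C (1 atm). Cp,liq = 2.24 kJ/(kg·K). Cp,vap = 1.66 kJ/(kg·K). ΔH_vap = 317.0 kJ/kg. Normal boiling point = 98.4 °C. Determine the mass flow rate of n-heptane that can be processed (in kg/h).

ṁ = 476 kg/h

Δh = 2.24×(98.4−50.2) + 317.0 + 1.66×(108−98.4) = 440.9 kJ/kg
Q = 58.3 kJ/s = 58.3 kJ/s = 209880 kJ/h
ṁ = Q/Δh = 209880 / 440.9 = 476.02 kg/h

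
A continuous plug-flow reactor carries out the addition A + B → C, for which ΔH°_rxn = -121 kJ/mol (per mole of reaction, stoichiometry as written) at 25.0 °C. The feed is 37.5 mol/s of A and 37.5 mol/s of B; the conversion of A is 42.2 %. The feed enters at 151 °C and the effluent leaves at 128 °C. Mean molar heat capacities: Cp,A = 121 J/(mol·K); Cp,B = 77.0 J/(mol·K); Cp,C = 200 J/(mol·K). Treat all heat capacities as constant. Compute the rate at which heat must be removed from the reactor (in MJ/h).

Q_out = 7500 MJ/h

Extent of reaction ξ = 0.422 × 37.5 = 15.825 mol/s
Reaction term: ξ·ΔH°_rxn = 15.825 × -121 = -1914.8 kJ/s
Sensible, feed 151→25 °C: -935.55 kJ/s
Outlet flows (mol/s): A 21.675, B 21.675, C 15.825
Sensible, products 25→128 °C: 768.03 kJ/s
Q = ΔH = -2082.3 kJ/s = -2082.3 kW
Heat removed = 7496.4 MJ/h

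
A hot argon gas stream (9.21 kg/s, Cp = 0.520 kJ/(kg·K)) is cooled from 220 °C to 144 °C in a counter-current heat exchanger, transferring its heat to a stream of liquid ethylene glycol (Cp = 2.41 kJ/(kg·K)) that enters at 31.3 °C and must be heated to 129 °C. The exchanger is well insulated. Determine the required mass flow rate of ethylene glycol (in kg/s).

Heat released by hot stream: Q = 9.21 × 0.520 × (220 − 144) = 363.98 kJ/s
Energy balance on cold side (adiabatic exchanger): Q = ṁ_c·Cp_c·(T_c,out − T_c,in)
ṁ_c = 363.98 / [2.41 × (129 − 31.3)] = 1.5458 kg/s

ṁ_c = 1.55 kg/s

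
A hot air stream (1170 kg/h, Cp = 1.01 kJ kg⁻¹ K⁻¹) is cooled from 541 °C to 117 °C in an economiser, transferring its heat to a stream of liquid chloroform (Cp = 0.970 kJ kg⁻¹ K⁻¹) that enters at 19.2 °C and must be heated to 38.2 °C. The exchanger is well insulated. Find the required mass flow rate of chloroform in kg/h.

Heat released by hot stream: Q = 1170 × 1.01 × (541 − 117) = 501040 kJ/h
Energy balance on cold side (adiabatic exchanger): Q = ṁ_c·Cp_c·(T_c,out − T_c,in)
ṁ_c = 501040 / [0.970 × (38.2 − 19.2)] = 27186 kg/h

ṁ_c = 27200 kg/h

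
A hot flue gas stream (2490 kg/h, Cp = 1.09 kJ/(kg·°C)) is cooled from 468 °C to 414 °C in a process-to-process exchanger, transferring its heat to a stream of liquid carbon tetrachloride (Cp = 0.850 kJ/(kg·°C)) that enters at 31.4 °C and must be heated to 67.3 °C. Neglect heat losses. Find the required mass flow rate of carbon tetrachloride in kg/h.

Heat released by hot stream: Q = 2490 × 1.09 × (468 − 414) = 146560 kJ/h
Energy balance on cold side (adiabatic exchanger): Q = ṁ_c·Cp_c·(T_c,out − T_c,in)
ṁ_c = 146560 / [0.850 × (67.3 − 31.4)] = 4802.9 kg/h

ṁ_c = 4800 kg/h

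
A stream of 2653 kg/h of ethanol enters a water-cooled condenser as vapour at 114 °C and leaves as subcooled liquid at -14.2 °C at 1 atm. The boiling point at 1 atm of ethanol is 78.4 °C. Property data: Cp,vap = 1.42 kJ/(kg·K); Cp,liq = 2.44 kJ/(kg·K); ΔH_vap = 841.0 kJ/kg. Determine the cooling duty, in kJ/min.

Q_c = 49400 kJ/min

vapour 114→78.4 °C: -50.552 kJ/kg
condensation at 78.4 °C: -841 kJ/kg
liquid 78.4→-14.2 °C: -225.94 kJ/kg
Δh = -50.552 + -841 + -225.94 = -1117.5 kJ/kg
Q = ṁ·Δh = 2653 kg/h × -1117.5 kJ/kg = -2.9647e+06 kJ/h
|Q| = 823.53 kW = 49412 kJ/min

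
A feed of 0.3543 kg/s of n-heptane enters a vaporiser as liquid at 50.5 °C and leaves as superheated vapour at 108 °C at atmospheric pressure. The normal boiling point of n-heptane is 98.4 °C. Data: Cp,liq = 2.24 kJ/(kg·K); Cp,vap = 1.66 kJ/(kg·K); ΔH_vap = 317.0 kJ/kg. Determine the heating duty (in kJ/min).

liquid 50.5→98.4 °C: 107.3 kJ/kg
vaporisation at 98.4 °C: 317 kJ/kg
vapour 98.4→108 °C: 15.936 kJ/kg
Δh = 107.3 + 317 + 15.936 = 440.23 kJ/kg
Q = ṁ·Δh = 0.3543 kg/s × 440.23 kJ/kg = 155.97 kJ/s
|Q| = 155.97 kW = 9358.5 kJ/min

Q = 9360 kJ/min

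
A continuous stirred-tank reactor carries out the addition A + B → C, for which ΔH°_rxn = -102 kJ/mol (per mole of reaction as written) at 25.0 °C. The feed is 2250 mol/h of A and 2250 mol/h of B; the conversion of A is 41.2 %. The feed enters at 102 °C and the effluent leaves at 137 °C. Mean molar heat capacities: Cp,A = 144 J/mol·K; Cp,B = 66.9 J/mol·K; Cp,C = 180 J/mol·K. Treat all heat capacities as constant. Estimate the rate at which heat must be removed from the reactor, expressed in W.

Extent of reaction ξ = 0.412 × 2250 = 927 mol/h
Reaction term: ξ·ΔH°_rxn = 927 × -102 = -94554 kJ/h
Sensible, feed 102→25 °C: -36538 kJ/h
Outlet flows (mol/h): A 1323, B 1323, C 927
Sensible, products 25→137 °C: 49939 kJ/h
Q = ΔH = -81154 kJ/h = -22.543 kW
Heat removed = 22543 W

Q_out = 22500 W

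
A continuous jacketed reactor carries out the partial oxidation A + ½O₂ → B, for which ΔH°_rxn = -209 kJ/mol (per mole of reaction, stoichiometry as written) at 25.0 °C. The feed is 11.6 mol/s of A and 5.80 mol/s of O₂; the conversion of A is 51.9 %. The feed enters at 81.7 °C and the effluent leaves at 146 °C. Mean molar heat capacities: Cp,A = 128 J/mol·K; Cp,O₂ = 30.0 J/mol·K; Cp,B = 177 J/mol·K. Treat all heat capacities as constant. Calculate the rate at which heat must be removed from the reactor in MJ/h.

Q_out = 4060 MJ/h

Extent of reaction ξ = 0.519 × 11.6 = 6.0204 mol/s
Reaction term: ξ·ΔH°_rxn = 6.0204 × -209 = -1258.3 kJ/s
Sensible, feed 81.7→25 °C: -94.054 kJ/s
Outlet flows (mol/s): A 5.5796, O₂ 2.7898, B 6.0204
Sensible, products 25→146 °C: 225.48 kJ/s
Q = ΔH = -1126.8 kJ/s = -1126.8 kW
Heat removed = 4056.6 MJ/h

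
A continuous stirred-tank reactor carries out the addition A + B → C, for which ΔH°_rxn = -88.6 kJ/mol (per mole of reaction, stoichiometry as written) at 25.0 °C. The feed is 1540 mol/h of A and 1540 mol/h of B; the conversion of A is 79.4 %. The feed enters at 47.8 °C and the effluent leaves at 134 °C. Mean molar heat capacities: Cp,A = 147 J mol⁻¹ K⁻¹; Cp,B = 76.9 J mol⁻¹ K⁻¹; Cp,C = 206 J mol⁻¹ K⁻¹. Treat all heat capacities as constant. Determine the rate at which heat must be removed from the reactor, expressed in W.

Extent of reaction ξ = 0.794 × 1540 = 1222.8 mol/h
Reaction term: ξ·ΔH°_rxn = 1222.8 × -88.6 = -108340 kJ/h
Sensible, feed 47.8→25 °C: -7861.6 kJ/h
Outlet flows (mol/h): A 317.24, B 317.24, C 1222.8
Sensible, products 25→134 °C: 35198 kJ/h
Q = ΔH = -81000 kJ/h = -22.5 kW
Heat removed = 22500 W

Q_out = 22500 W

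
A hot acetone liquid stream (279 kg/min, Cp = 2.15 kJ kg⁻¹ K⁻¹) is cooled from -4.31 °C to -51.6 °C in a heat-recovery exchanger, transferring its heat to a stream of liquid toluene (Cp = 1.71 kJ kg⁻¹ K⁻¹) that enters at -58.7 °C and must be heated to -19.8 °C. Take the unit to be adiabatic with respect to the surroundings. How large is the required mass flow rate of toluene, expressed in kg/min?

Heat released by hot stream: Q = 279 × 2.15 × (-4.31 − -51.6) = 28367 kJ/min
Energy balance on cold side (adiabatic exchanger): Q = ṁ_c·Cp_c·(T_c,out − T_c,in)
ṁ_c = 28367 / [1.71 × (-19.8 − -58.7)] = 426.45 kg/min

ṁ_c = 426 kg/min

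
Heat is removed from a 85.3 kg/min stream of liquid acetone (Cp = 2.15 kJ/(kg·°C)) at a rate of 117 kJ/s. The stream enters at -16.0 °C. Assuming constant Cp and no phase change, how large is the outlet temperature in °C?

Q = 117 kJ/s = 7020 kJ/min
ΔT = Q/(ṁ·Cp) = 7020/(85.3×2.15) = 38.278 K
T_out = -16.0 − 38.278 = -54.278 °C

T_out = -54.3 °C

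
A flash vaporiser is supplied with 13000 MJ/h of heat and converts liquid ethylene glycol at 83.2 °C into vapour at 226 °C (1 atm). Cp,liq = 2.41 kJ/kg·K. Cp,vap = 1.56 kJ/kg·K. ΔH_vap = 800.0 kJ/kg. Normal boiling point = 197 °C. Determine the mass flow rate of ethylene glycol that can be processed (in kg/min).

Δh = 2.41×(197−83.2) + 800.0 + 1.56×(226−197) = 1119.5 kJ/kg
Q = 13000 MJ/h = 3611.1 kJ/s = 216670 kJ/min
ṁ = Q/Δh = 216670 / 1119.5 = 193.54 kg/min

ṁ = 194 kg/min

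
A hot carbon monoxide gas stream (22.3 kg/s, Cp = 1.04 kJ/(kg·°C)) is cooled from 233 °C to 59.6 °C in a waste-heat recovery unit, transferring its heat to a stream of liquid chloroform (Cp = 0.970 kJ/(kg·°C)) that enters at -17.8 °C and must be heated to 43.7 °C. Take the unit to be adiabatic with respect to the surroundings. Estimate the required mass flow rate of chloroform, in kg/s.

ṁ_c = 67.4 kg/s

Heat released by hot stream: Q = 22.3 × 1.04 × (233 − 59.6) = 4021.5 kJ/s
Energy balance on cold side (adiabatic exchanger): Q = ṁ_c·Cp_c·(T_c,out − T_c,in)
ṁ_c = 4021.5 / [0.970 × (43.7 − -17.8)] = 67.413 kg/s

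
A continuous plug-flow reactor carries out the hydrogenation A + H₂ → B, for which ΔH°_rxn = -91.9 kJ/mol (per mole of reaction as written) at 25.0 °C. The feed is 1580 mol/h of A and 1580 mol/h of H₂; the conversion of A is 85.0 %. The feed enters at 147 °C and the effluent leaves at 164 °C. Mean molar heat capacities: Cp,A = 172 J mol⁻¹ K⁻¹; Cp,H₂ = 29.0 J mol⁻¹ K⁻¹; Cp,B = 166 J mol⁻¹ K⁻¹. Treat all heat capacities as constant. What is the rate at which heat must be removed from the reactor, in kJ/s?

Q_out = 34.6 kJ/s

Extent of reaction ξ = 0.850 × 1580 = 1343 mol/h
Reaction term: ξ·ΔH°_rxn = 1343 × -91.9 = -123420 kJ/h
Sensible, feed 147→25 °C: -38745 kJ/h
Outlet flows (mol/h): A 237, H₂ 237, B 1343
Sensible, products 25→164 °C: 37610 kJ/h
Q = ΔH = -124560 kJ/h = -34.599 kW
Heat removed = 34.599 kJ/s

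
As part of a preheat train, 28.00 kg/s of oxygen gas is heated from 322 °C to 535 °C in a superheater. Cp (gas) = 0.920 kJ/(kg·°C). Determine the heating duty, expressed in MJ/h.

Q = ṁ·Cp·ΔT = 28.00 × 0.920 × (535 − 322) = 5486.9 kJ/s
Heating duty = 19753 MJ/h

Q = 19800 MJ/h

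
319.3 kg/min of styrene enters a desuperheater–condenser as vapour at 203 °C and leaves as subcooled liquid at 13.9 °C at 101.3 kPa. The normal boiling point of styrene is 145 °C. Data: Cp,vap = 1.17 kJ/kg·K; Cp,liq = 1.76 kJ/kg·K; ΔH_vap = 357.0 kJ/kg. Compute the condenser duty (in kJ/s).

Q_c = 3490 kJ/s

vapour 203→145 °C: -67.86 kJ/kg
condensation at 145 °C: -357 kJ/kg
liquid 145→13.9 °C: -230.74 kJ/kg
Δh = -67.86 + -357 + -230.74 = -655.6 kJ/kg
Q = ṁ·Δh = 319.3 kg/min × -655.6 kJ/kg = -209330 kJ/min
|Q| = 3488.9 kW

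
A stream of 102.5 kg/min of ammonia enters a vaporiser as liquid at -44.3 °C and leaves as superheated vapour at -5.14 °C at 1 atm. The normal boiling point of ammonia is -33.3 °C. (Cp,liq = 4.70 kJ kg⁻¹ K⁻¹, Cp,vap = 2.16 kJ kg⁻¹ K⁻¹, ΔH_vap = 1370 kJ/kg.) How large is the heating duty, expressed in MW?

liquid -44.3→-33.3 °C: 51.7 kJ/kg
vaporisation at -33.3 °C: 1370 kJ/kg
vapour -33.3→-5.14 °C: 60.826 kJ/kg
Δh = 51.7 + 1370 + 60.826 = 1482.5 kJ/kg
Q = ṁ·Δh = 102.5 kg/min × 1482.5 kJ/kg = 151960 kJ/min
|Q| = 2532.6 kW = 2.5326 MW

Q = 2.53 MW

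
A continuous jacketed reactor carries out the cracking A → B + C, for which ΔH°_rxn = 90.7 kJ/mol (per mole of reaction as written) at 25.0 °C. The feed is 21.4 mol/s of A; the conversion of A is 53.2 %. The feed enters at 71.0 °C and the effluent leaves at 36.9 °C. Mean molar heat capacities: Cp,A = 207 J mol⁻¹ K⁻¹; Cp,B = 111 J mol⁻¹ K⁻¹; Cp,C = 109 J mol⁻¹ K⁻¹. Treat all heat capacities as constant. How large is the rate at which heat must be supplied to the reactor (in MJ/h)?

Extent of reaction ξ = 0.532 × 21.4 = 11.385 mol/s
Reaction term: ξ·ΔH°_rxn = 11.385 × 90.7 = 1032.6 kJ/s
Sensible, feed 71.0→25 °C: -203.77 kJ/s
Outlet flows (mol/s): A 10.015, B 11.385, C 11.385
Sensible, products 25→36.9 °C: 54.476 kJ/s
Q = ΔH = 883.31 kJ/s = 883.31 kW
Heat supplied = 3179.9 MJ/h

Q_in = 3180 MJ/h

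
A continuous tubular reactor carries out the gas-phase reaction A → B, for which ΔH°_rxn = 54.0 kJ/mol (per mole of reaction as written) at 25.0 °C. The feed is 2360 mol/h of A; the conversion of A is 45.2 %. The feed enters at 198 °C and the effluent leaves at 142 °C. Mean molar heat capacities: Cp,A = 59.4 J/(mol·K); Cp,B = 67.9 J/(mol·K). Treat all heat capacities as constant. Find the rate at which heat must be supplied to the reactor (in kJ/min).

Extent of reaction ξ = 0.452 × 2360 = 1066.7 mol/h
Reaction term: ξ·ΔH°_rxn = 1066.7 × 54.0 = 57603 kJ/h
Sensible, feed 198→25 °C: -24252 kJ/h
Outlet flows (mol/h): A 1293.3, B 1066.7
Sensible, products 25→142 °C: 17462 kJ/h
Q = ΔH = 50813 kJ/h = 14.115 kW
Heat supplied = 846.89 kJ/min

Q_in = 847 kJ/min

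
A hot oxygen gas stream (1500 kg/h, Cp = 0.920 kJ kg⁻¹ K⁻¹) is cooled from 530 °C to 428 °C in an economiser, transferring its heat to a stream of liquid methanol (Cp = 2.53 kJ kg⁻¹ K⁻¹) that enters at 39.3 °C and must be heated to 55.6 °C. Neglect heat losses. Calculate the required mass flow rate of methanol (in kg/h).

ṁ_c = 3410 kg/h

Heat released by hot stream: Q = 1500 × 0.920 × (530 − 428) = 140760 kJ/h
Energy balance on cold side (adiabatic exchanger): Q = ṁ_c·Cp_c·(T_c,out − T_c,in)
ṁ_c = 140760 / [2.53 × (55.6 − 39.3)] = 3413.3 kg/h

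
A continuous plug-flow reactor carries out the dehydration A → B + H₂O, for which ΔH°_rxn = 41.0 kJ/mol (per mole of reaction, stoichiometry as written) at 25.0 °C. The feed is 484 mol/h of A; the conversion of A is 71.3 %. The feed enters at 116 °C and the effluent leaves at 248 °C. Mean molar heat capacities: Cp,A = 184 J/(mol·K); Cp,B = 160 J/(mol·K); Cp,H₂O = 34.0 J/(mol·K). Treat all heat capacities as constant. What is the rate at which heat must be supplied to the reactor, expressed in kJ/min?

Q_in = 445 kJ/min

Extent of reaction ξ = 0.713 × 484 = 345.09 mol/h
Reaction term: ξ·ΔH°_rxn = 345.09 × 41.0 = 14149 kJ/h
Sensible, feed 116→25 °C: -8104.1 kJ/h
Outlet flows (mol/h): A 138.91, B 345.09, H₂O 345.09
Sensible, products 25→248 °C: 20629 kJ/h
Q = ΔH = 26674 kJ/h = 7.4094 kW
Heat supplied = 444.56 kJ/min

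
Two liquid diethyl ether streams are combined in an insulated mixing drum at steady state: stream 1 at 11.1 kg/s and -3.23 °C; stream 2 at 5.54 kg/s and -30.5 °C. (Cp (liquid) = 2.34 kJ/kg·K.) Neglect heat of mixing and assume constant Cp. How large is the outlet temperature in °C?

Adiabatic, steady state ⇒ Σ ṁᵢCp,ᵢ(T_out − Tᵢ) = 0
Σ ṁᵢCp,ᵢTᵢ = 11.1×2.34×-3.23 + 5.54×2.34×-30.5 = -479.29
Σ ṁᵢCp,ᵢ = 11.1×2.34 + 5.54×2.34 = 38.938
T_out = -479.29 / 38.938 = -12.309 °C

T_out = -12.3 °C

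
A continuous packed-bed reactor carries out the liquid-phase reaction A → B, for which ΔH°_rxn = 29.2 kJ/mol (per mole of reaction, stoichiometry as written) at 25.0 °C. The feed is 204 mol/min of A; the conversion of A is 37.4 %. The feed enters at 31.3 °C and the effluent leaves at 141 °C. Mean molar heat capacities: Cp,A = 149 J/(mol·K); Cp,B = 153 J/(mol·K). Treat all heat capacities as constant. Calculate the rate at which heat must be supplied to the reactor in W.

Extent of reaction ξ = 0.374 × 204 = 76.296 mol/min
Reaction term: ξ·ΔH°_rxn = 76.296 × 29.2 = 2227.8 kJ/min
Sensible, feed 31.3→25 °C: -191.49 kJ/min
Outlet flows (mol/min): A 127.7, B 76.296
Sensible, products 25→141 °C: 3561.3 kJ/min
Q = ΔH = 5597.7 kJ/min = 93.295 kW
Heat supplied = 93295 W

Q_in = 93300 W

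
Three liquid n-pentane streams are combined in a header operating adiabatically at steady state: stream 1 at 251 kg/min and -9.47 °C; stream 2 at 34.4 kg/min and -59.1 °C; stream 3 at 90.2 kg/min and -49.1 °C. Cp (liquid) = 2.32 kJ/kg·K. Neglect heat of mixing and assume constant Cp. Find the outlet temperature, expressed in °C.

T_out = -23.5 °C

Adiabatic, steady state ⇒ Σ ṁᵢCp,ᵢ(T_out − Tᵢ) = 0
T_out = Σ ṁᵢCp,ᵢTᵢ / Σ ṁᵢCp,ᵢ
      = -20506 / 871.39 = -23.533 °C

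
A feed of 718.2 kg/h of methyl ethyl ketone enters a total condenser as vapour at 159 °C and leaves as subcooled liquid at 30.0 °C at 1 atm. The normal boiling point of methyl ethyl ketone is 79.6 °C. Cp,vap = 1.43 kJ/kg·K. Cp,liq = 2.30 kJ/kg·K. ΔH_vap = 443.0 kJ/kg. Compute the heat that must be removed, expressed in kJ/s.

Q_c = 134 kJ/s

vapour 159→79.6 °C: -113.54 kJ/kg
condensation at 79.6 °C: -443 kJ/kg
liquid 79.6→30.0 °C: -114.08 kJ/kg
Δh = -113.54 + -443 + -114.08 = -670.62 kJ/kg
Q = ṁ·Δh = 718.2 kg/h × -670.62 kJ/kg = -481640 kJ/h
|Q| = 133.79 kW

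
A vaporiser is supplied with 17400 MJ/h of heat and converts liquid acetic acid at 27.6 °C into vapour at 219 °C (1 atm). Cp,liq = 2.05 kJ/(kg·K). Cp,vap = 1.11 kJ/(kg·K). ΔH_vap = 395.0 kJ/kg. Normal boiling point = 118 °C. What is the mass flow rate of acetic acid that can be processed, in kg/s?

Δh = 2.05×(118−27.6) + 395.0 + 1.11×(219−118) = 692.43 kJ/kg
Q = 17400 MJ/h = 4833.3 kJ/s = 4833.3 kJ/s
ṁ = Q/Δh = 4833.3 / 692.43 = 6.9802 kg/s

ṁ = 6.98 kg/s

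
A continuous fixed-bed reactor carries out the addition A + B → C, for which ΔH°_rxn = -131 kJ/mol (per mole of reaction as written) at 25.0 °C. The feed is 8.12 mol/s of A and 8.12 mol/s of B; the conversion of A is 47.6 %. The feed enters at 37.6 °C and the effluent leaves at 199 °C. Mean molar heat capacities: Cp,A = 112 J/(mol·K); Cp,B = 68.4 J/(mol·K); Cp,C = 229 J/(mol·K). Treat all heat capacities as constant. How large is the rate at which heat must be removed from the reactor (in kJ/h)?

Extent of reaction ξ = 0.476 × 8.12 = 3.8651 mol/s
Reaction term: ξ·ΔH°_rxn = 3.8651 × -131 = -506.33 kJ/s
Sensible, feed 37.6→25 °C: -18.457 kJ/s
Outlet flows (mol/s): A 4.2549, B 4.2549, C 3.8651
Sensible, products 25→199 °C: 287.57 kJ/s
Q = ΔH = -237.22 kJ/s = -237.22 kW
Heat removed = 853990 kJ/h

Q_out = 854000 kJ/h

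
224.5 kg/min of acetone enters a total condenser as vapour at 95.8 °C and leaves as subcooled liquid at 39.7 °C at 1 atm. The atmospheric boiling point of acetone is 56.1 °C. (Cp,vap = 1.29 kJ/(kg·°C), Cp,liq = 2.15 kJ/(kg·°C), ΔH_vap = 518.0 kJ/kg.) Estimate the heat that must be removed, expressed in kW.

Q_c = 2260 kW

vapour 95.8→56.1 °C: -51.213 kJ/kg
condensation at 56.1 °C: -518 kJ/kg
liquid 56.1→39.7 °C: -35.26 kJ/kg
Δh = -51.213 + -518 + -35.26 = -604.47 kJ/kg
Q = ṁ·Δh = 224.5 kg/min × -604.47 kJ/kg = -135700 kJ/min
|Q| = 2261.7 kW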